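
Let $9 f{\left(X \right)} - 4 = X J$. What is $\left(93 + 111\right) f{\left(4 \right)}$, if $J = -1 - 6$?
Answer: $-544$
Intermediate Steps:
$J = -7$ ($J = -1 - 6 = -7$)
$f{\left(X \right)} = \frac{4}{9} - \frac{7 X}{9}$ ($f{\left(X \right)} = \frac{4}{9} + \frac{X \left(-7\right)}{9} = \frac{4}{9} + \frac{\left(-7\right) X}{9} = \frac{4}{9} - \frac{7 X}{9}$)
$\left(93 + 111\right) f{\left(4 \right)} = \left(93 + 111\right) \left(\frac{4}{9} - \frac{28}{9}\right) = 204 \left(\frac{4}{9} - \frac{28}{9}\right) = 204 \left(- \frac{8}{3}\right) = -544$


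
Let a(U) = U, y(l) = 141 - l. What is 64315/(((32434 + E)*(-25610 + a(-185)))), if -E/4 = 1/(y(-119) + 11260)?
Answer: -37045440/481901772121 ≈ -7.6873e-5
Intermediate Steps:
E = -1/2880 (E = -4/((141 - 1*(-119)) + 11260) = -4/((141 + 119) + 11260) = -4/(260 + 11260) = -4/11520 = -4*1/11520 = -1/2880 ≈ -0.00034722)
64315/(((32434 + E)*(-25610 + a(-185)))) = 64315/(((32434 - 1/2880)*(-25610 - 185))) = 64315/(((93409919/2880)*(-25795))) = 64315/(-481901772121/576) = 64315*(-576/481901772121) = -37045440/481901772121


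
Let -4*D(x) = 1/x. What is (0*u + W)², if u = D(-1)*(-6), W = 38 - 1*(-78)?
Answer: 13456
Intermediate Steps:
D(x) = -1/(4*x)
W = 116 (W = 38 + 78 = 116)
u = -3/2 (u = -¼/(-1)*(-6) = -¼*(-1)*(-6) = (¼)*(-6) = -3/2 ≈ -1.5000)
(0*u + W)² = (0*(-3/2) + 116)² = (0 + 116)² = 116² = 13456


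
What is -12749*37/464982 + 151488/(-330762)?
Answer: -37743988087/25633062714 ≈ -1.4725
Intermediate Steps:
-12749*37/464982 + 151488/(-330762) = -471713*1/464982 + 151488*(-1/330762) = -471713/464982 - 25248/55127 = -37743988087/25633062714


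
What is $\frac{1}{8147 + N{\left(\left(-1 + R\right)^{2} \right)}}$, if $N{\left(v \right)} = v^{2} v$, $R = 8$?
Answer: $\frac{1}{125796} \approx 7.9494 \cdot 10^{-6}$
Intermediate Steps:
$N{\left(v \right)} = v^{3}$
$\frac{1}{8147 + N{\left(\left(-1 + R\right)^{2} \right)}} = \frac{1}{8147 + \left(\left(-1 + 8\right)^{2}\right)^{3}} = \frac{1}{8147 + \left(7^{2}\right)^{3}} = \frac{1}{8147 + 49^{3}} = \frac{1}{8147 + 117649} = \frac{1}{125796}$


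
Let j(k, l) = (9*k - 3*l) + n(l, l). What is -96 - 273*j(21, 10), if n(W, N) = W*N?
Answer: -70803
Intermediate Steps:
n(W, N) = N*W
j(k, l) = l**2 - 3*l + 9*k (j(k, l) = (9*k - 3*l) + l*l = (-3*l + 9*k) + l**2 = l**2 - 3*l + 9*k)
-96 - 273*j(21, 10) = -96 - 273*(10**2 - 3*10 + 9*21) = -96 - 273*(100 - 30 + 189) = -96 - 273*259 = -96 - 70707 = -70803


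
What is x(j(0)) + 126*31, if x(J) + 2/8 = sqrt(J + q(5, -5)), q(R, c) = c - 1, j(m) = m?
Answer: 15623/4 + I*sqrt(6) ≈ 3905.8 + 2.4495*I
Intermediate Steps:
q(R, c) = -1 + c
x(J) = -1/4 + sqrt(-6 + J) (x(J) = -1/4 + sqrt(J + (-1 - 5)) = -1/4 + sqrt(J - 6) = -1/4 + sqrt(-6 + J))
x(j(0)) + 126*31 = (-1/4 + sqrt(-6 + 0)) + 126*31 = (-1/4 + sqrt(-6)) + 3906 = (-1/4 + I*sqrt(6)) + 3906 = 15623/4 + I*sqrt(6)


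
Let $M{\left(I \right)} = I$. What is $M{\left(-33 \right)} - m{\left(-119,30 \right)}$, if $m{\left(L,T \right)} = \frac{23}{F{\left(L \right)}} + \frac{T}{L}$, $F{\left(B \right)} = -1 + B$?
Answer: $- \frac{464903}{14280} \approx -32.556$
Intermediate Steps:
$m{\left(L,T \right)} = \frac{23}{-1 + L} + \frac{T}{L}$
$M{\left(-33 \right)} - m{\left(-119,30 \right)} = -33 - \left(\frac{23}{-1 - 119} + \frac{30}{-119}\right) = -33 - \left(\frac{23}{-120} + 30 \left(- \frac{1}{119}\right)\right) = -33 - \left(23 \left(- \frac{1}{120}\right) - \frac{30}{119}\right) = -33 - \left(- \frac{23}{120} - \frac{30}{119}\right) = -33 - - \frac{6337}{14280} = -33 + \frac{6337}{14280} = - \frac{464903}{14280}$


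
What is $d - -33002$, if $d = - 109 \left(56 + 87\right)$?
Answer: $17415$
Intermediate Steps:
$d = -15587$ ($d = \left(-109\right) 143 = -15587$)
$d - -33002 = -15587 - -33002 = -15587 + 33002 = 17415$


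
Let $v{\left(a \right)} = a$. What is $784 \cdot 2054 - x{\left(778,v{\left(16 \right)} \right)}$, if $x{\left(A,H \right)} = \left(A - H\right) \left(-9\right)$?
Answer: $1617194$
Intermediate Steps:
$x{\left(A,H \right)} = - 9 A + 9 H$
$784 \cdot 2054 - x{\left(778,v{\left(16 \right)} \right)} = 784 \cdot 2054 - \left(\left(-9\right) 778 + 9 \cdot 16\right) = 1610336 - \left(-7002 + 144\right) = 1610336 - -6858 = 1610336 + 6858 = 1617194$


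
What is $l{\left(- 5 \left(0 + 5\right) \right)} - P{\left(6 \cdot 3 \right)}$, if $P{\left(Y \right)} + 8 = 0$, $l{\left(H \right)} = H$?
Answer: $-17$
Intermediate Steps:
$P{\left(Y \right)} = -8$ ($P{\left(Y \right)} = -8 + 0 = -8$)
$l{\left(- 5 \left(0 + 5\right) \right)} - P{\left(6 \cdot 3 \right)} = - 5 \left(0 + 5\right) - -8 = \left(-5\right) 5 + 8 = -25 + 8 = -17$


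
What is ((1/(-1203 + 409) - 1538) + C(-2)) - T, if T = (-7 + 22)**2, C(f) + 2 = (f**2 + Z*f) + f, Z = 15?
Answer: -1423643/794 ≈ -1793.0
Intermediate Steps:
C(f) = -2 + f**2 + 16*f (C(f) = -2 + ((f**2 + 15*f) + f) = -2 + (f**2 + 16*f) = -2 + f**2 + 16*f)
T = 225 (T = 15**2 = 225)
((1/(-1203 + 409) - 1538) + C(-2)) - T = ((1/(-1203 + 409) - 1538) + (-2 + (-2)**2 + 16*(-2))) - 1*225 = ((1/(-794) - 1538) + (-2 + 4 - 32)) - 225 = ((-1/794 - 1538) - 30) - 225 = (-1221173/794 - 30) - 225 = -1244993/794 - 225 = -1423643/794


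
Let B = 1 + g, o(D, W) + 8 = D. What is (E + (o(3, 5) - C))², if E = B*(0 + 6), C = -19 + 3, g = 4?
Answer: 1681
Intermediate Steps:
o(D, W) = -8 + D
C = -16
B = 5 (B = 1 + 4 = 5)
E = 30 (E = 5*(0 + 6) = 5*6 = 30)
(E + (o(3, 5) - C))² = (30 + ((-8 + 3) - 1*(-16)))² = (30 + (-5 + 16))² = (30 + 11)² = 41² = 1681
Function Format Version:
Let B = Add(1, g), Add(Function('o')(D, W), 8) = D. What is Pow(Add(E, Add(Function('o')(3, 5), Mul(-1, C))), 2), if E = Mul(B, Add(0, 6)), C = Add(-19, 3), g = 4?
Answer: 1681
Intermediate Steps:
Function('o')(D, W) = Add(-8, D)
C = -16
B = 5 (B = Add(1, 4) = 5)
E = 30 (E = Mul(5, Add(0, 6)) = Mul(5, 6) = 30)
Pow(Add(E, Add(Function('o')(3, 5), Mul(-1, C))), 2) = Pow(Add(30, Add(Add(-8, 3), Mul(-1, -16))), 2) = Pow(Add(30, Add(-5, 16)), 2) = Pow(Add(30, 11), 2) = Pow(41, 2) = 1681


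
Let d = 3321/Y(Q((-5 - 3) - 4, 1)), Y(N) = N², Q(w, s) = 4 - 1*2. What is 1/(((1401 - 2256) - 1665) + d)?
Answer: -4/6759 ≈ -0.00059180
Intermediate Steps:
Q(w, s) = 2 (Q(w, s) = 4 - 2 = 2)
d = 3321/4 (d = 3321/(2²) = 3321/4 ≈ 830.25)
1/(((1401 - 2256) - 1665) + d) = 1/(((1401 - 2256) - 1665) + 3321/4) = 1/((-855 - 1665) + 3321/4) = 1/(-2520 + 3321/4) = 1/(-6759/4) = -4/6759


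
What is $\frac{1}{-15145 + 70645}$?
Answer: $\frac{1}{55500} \approx 1.8018 \cdot 10^{-5}$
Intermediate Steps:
$\frac{1}{-15145 + 70645} = \frac{1}{55500}$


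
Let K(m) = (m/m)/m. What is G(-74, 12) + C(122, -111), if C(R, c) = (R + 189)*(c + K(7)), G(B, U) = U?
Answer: -241252/7 ≈ -34465.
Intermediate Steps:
K(m) = 1/m
C(R, c) = (189 + R)*(⅐ + c) (C(R, c) = (R + 189)*(c + 1/7) = (189 + R)*(c + ⅐) = (189 + R)*(⅐ + c))
G(-74, 12) + C(122, -111) = 12 + (27 + 189*(-111) + (⅐)*122 + 122*(-111)) = 12 + (27 - 20979 + 122/7 - 13542) = 12 - 241336/7 = -241252/7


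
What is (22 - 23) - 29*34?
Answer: -987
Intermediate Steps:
(22 - 23) - 29*34 = -1 - 986 = -987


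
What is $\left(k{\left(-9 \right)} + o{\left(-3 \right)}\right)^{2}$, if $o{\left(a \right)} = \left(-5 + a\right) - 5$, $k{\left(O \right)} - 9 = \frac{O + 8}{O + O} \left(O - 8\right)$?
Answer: $\frac{7921}{324} \approx 24.448$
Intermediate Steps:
$k{\left(O \right)} = 9 + \frac{\left(-8 + O\right) \left(8 + O\right)}{2 O}$ ($k{\left(O \right)} = 9 + \frac{O + 8}{O + O} \left(O - 8\right) = 9 + \frac{8 + O}{2 O} \left(-8 + O\right) = 9 + \frac{\left(-8 + O\right) \left(8 + O\right)}{2 O}$)
$o{\left(a \right)} = -10 + a$
$\left(k{\left(-9 \right)} + o{\left(-3 \right)}\right)^{2} = \left(\left(9 + \frac{1}{2} \left(-9\right) - \frac{32}{-9}\right) - 13\right)^{2} = \left(\left(9 - \frac{9}{2} - - \frac{32}{9}\right) - 13\right)^{2} = \left(\left(9 - \frac{9}{2} + \frac{32}{9}\right) - 13\right)^{2} = \left(\frac{145}{18} - 13\right)^{2} = \left(- \frac{89}{18}\right)^{2} = \frac{7921}{324}$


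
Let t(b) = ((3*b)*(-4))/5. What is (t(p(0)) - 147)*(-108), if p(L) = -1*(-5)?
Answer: 17172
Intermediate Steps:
p(L) = 5
t(b) = -12*b/5 (t(b) = -12*b*(⅕) = -12*b/5)
(t(p(0)) - 147)*(-108) = (-12/5*5 - 147)*(-108) = (-12 - 147)*(-108) = -159*(-108) = 17172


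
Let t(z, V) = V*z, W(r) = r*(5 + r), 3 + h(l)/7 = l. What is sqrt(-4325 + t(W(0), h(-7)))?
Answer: 5*I*sqrt(173) ≈ 65.765*I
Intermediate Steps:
h(l) = -21 + 7*l
sqrt(-4325 + t(W(0), h(-7))) = sqrt(-4325 + (-21 + 7*(-7))*(0*(5 + 0))) = sqrt(-4325 + (-21 - 49)*(0*5)) = sqrt(-4325 - 70*0) = sqrt(-4325 + 0) = sqrt(-4325) = 5*I*sqrt(173)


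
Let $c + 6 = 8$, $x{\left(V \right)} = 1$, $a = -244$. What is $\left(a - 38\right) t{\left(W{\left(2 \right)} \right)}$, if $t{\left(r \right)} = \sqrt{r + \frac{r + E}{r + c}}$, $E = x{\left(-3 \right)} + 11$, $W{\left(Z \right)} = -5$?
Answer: $- 94 i \sqrt{66} \approx - 763.66 i$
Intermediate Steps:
$E = 12$ ($E = 1 + 11 = 12$)
$c = 2$ ($c = -6 + 8 = 2$)
$t{\left(r \right)} = \sqrt{r + \frac{12 + r}{2 + r}}$ ($t{\left(r \right)} = \sqrt{r + \frac{r + 12}{r + 2}} = \sqrt{r + \frac{12 + r}{2 + r}}$)
$\left(a - 38\right) t{\left(W{\left(2 \right)} \right)} = \left(-244 - 38\right) \sqrt{\frac{12 - 5 - 5 \left(2 - 5\right)}{2 - 5}} = - 282 \sqrt{\frac{12 - 5 - -15}{-3}} = - 282 \sqrt{- \frac{12 - 5 + 15}{3}} = - 282 \sqrt{\left(- \frac{1}{3}\right) 22} = - 282 \sqrt{- \frac{22}{3}} = - 282 \frac{i \sqrt{66}}{3} = - 94 i \sqrt{66}$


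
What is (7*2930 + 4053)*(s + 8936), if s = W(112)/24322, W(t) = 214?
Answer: 2669280934089/12161 ≈ 2.1950e+8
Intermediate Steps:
s = 107/12161 (s = 214/24322 = 214*(1/24322) = 107/12161 ≈ 0.0087986)
(7*2930 + 4053)*(s + 8936) = (7*2930 + 4053)*(107/12161 + 8936) = (20510 + 4053)*(108670803/12161) = 24563*(108670803/12161) = 2669280934089/12161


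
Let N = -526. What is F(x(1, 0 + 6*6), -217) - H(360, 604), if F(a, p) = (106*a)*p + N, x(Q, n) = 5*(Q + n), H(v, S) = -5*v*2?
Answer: -4252296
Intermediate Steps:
H(v, S) = -10*v
x(Q, n) = 5*Q + 5*n
F(a, p) = -526 + 106*a*p (F(a, p) = (106*a)*p - 526 = 106*a*p - 526 = -526 + 106*a*p)
F(x(1, 0 + 6*6), -217) - H(360, 604) = (-526 + 106*(5*1 + 5*(0 + 6*6))*(-217)) - (-10)*360 = (-526 + 106*(5 + 5*(0 + 36))*(-217)) - 1*(-3600) = (-526 + 106*(5 + 5*36)*(-217)) + 3600 = (-526 + 106*(5 + 180)*(-217)) + 3600 = (-526 + 106*185*(-217)) + 3600 = (-526 - 4255370) + 3600 = -4255896 + 3600 = -4252296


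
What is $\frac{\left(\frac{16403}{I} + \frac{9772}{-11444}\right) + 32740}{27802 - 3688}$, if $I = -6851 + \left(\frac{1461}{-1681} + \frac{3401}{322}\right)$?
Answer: $\frac{346829527973872865}{255475807177326822} \approx 1.3576$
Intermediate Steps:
$I = - \frac{3703076343}{541282}$ ($I = -6851 + \left(1461 \left(- \frac{1}{1681}\right) + 3401 \cdot \frac{1}{322}\right) = -6851 + \left(- \frac{1461}{1681} + \frac{3401}{322}\right) = -6851 + \frac{5246639}{541282} = - \frac{3703076343}{541282} \approx -6841.3$)
$\frac{\left(\frac{16403}{I} + \frac{9772}{-11444}\right) + 32740}{27802 - 3688} = \frac{\left(\frac{16403}{- \frac{3703076343}{541282}} + \frac{9772}{-11444}\right) + 32740}{27802 - 3688} = \frac{\left(16403 \left(- \frac{541282}{3703076343}\right) + 9772 \left(- \frac{1}{11444}\right)\right) + 32740}{24114} = \left(\left(- \frac{8878648646}{3703076343} - \frac{2443}{2861}\right) + 32740\right) \frac{1}{24114} = \left(- \frac{34448429282155}{10594501417323} + 32740\right) \frac{1}{24114} = \frac{346829527973872865}{10594501417323} \cdot \frac{1}{24114} = \frac{346829527973872865}{255475807177326822}$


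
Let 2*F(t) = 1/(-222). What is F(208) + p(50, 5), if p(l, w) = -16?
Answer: -7105/444 ≈ -16.002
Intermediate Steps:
F(t) = -1/444 (F(t) = (½)/(-222) = (½)*(-1/222) = -1/444)
F(208) + p(50, 5) = -1/444 - 16 = -7105/444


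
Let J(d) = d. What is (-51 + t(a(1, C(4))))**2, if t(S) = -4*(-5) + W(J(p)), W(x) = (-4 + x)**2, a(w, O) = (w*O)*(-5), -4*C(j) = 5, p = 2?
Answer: 729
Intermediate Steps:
C(j) = -5/4 (C(j) = -1/4*5 = -5/4)
a(w, O) = -5*O*w (a(w, O) = (O*w)*(-5) = -5*O*w)
t(S) = 24 (t(S) = -4*(-5) + (-4 + 2)**2 = 20 + (-2)**2 = 20 + 4 = 24)
(-51 + t(a(1, C(4))))**2 = (-51 + 24)**2 = (-27)**2 = 729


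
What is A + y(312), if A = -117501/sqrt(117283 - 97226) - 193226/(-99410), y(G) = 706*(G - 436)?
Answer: -4351277907/49705 - 117501*sqrt(20057)/20057 ≈ -88372.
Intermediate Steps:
y(G) = -307816 + 706*G (y(G) = 706*(-436 + G) = -307816 + 706*G)
A = 96613/49705 - 117501*sqrt(20057)/20057 (A = -117501*sqrt(20057)/20057 - 193226*(-1/99410) = -117501*sqrt(20057)/20057 + 96613/49705 = 96613/49705 - 117501*sqrt(20057)/20057 ≈ -827.73)
A + y(312) = (96613/49705 - 117501*sqrt(20057)/20057) + (-307816 + 706*312) = (96613/49705 - 117501*sqrt(20057)/20057) + (-307816 + 220272) = (96613/49705 - 117501*sqrt(20057)/20057) - 87544 = -4351277907/49705 - 117501*sqrt(20057)/20057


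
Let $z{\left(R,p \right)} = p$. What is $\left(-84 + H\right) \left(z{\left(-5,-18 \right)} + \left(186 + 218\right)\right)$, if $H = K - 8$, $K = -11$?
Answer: $-39758$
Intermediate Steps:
$H = -19$ ($H = -11 - 8 = -19$)
$\left(-84 + H\right) \left(z{\left(-5,-18 \right)} + \left(186 + 218\right)\right) = \left(-84 - 19\right) \left(-18 + \left(186 + 218\right)\right) = - 103 \left(-18 + 404\right) = \left(-103\right) 386 = -39758$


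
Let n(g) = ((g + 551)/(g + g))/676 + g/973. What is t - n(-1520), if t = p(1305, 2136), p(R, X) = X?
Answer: 224956310057/105239680 ≈ 2137.6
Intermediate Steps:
t = 2136
n(g) = g/973 + (551 + g)/(1352*g) (n(g) = ((551 + g)/((2*g)))*(1/676) + g*(1/973) = ((551 + g)*(1/(2*g)))*(1/676) + g/973 = ((551 + g)/(2*g))*(1/676) + g/973 = (551 + g)/(1352*g) + g/973 = g/973 + (551 + g)/(1352*g))
t - n(-1520) = 2136 - (536123 - 1520*(973 + 1352*(-1520)))/(1315496*(-1520)) = 2136 - (-1)*(536123 - 1520*(973 - 2055040))/(1315496*1520) = 2136 - (-1)*(536123 - 1520*(-2054067))/(1315496*1520) = 2136 - (-1)*(536123 + 3122181840)/(1315496*1520) = 2136 - (-1)*3122717963/(1315496*1520) = 2136 - 1*(-164353577/105239680) = 2136 + 164353577/105239680 = 224956310057/105239680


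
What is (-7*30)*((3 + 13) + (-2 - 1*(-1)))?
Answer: -3150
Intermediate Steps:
(-7*30)*((3 + 13) + (-2 - 1*(-1))) = -210*(16 + (-2 + 1)) = -210*(16 - 1) = -210*15 = -3150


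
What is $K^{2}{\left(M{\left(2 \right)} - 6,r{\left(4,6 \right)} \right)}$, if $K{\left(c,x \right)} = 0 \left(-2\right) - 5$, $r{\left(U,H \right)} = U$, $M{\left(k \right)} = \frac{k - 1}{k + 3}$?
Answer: $25$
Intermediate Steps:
$M{\left(k \right)} = \frac{-1 + k}{3 + k}$
$K{\left(c,x \right)} = -5$ ($K{\left(c,x \right)} = 0 - 5 = -5$)
$K^{2}{\left(M{\left(2 \right)} - 6,r{\left(4,6 \right)} \right)} = \left(-5\right)^{2} = 25$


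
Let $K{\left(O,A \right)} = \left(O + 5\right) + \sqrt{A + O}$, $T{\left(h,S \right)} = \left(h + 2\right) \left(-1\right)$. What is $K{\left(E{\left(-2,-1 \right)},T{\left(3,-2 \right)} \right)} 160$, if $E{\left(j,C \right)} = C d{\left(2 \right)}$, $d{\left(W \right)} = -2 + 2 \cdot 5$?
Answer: $-480 + 160 i \sqrt{13} \approx -480.0 + 576.89 i$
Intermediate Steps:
$d{\left(W \right)} = 8$ ($d{\left(W \right)} = -2 + 10 = 8$)
$T{\left(h,S \right)} = -2 - h$ ($T{\left(h,S \right)} = \left(2 + h\right) \left(-1\right) = -2 - h$)
$E{\left(j,C \right)} = 8 C$ ($E{\left(j,C \right)} = C 8 = 8 C$)
$K{\left(O,A \right)} = 5 + O + \sqrt{A + O}$ ($K{\left(O,A \right)} = \left(5 + O\right) + \sqrt{A + O} = 5 + O + \sqrt{A + O}$)
$K{\left(E{\left(-2,-1 \right)},T{\left(3,-2 \right)} \right)} 160 = \left(5 + 8 \left(-1\right) + \sqrt{\left(-2 - 3\right) + 8 \left(-1\right)}\right) 160 = \left(5 - 8 + \sqrt{\left(-2 - 3\right) - 8}\right) 160 = \left(5 - 8 + \sqrt{-5 - 8}\right) 160 = \left(5 - 8 + \sqrt{-13}\right) 160 = \left(5 - 8 + i \sqrt{13}\right) 160 = \left(-3 + i \sqrt{13}\right) 160 = -480 + 160 i \sqrt{13}$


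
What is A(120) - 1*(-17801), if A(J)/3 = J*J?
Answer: 61001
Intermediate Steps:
A(J) = 3*J**2 (A(J) = 3*(J*J) = 3*J**2)
A(120) - 1*(-17801) = 3*120**2 - 1*(-17801) = 3*14400 + 17801 = 43200 + 17801 = 61001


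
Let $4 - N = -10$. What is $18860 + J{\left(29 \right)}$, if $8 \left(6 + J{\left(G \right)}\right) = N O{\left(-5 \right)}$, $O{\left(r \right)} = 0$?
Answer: $18854$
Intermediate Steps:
$N = 14$ ($N = 4 - -10 = 4 + 10 = 14$)
$J{\left(G \right)} = -6$ ($J{\left(G \right)} = -6 + \frac{14 \cdot 0}{8} = -6 + \frac{1}{8} \cdot 0 = -6 + 0 = -6$)
$18860 + J{\left(29 \right)} = 18860 - 6 = 18854$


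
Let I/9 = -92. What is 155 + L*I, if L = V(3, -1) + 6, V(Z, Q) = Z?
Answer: -7297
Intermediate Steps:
I = -828 (I = 9*(-92) = -828)
L = 9 (L = 3 + 6 = 9)
155 + L*I = 155 + 9*(-828) = 155 - 7452 = -7297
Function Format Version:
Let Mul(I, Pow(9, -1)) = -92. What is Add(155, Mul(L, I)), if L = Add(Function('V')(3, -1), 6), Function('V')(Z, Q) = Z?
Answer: -7297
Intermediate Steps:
I = -828 (I = Mul(9, -92) = -828)
L = 9 (L = Add(3, 6) = 9)
Add(155, Mul(L, I)) = Add(155, Mul(9, -828)) = Add(155, -7452) = -7297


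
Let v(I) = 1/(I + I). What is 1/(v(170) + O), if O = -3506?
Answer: -340/1192039 ≈ -0.00028523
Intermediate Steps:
v(I) = 1/(2*I)
1/(v(170) + O) = 1/((½)/170 - 3506) = 1/((½)*(1/170) - 3506) = 1/(1/340 - 3506) = 1/(-1192039/340) = -340/1192039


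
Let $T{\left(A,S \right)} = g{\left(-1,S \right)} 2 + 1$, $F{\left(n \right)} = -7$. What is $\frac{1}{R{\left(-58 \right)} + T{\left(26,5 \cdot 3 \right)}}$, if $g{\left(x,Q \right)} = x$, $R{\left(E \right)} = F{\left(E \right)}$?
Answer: $- \frac{1}{8} \approx -0.125$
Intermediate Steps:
$R{\left(E \right)} = -7$
$T{\left(A,S \right)} = -1$ ($T{\left(A,S \right)} = \left(-1\right) 2 + 1 = -2 + 1 = -1$)
$\frac{1}{R{\left(-58 \right)} + T{\left(26,5 \cdot 3 \right)}} = \frac{1}{-7 - 1} = \frac{1}{-8} = - \frac{1}{8}$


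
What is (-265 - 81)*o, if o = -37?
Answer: 12802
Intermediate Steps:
(-265 - 81)*o = (-265 - 81)*(-37) = -346*(-37) = 12802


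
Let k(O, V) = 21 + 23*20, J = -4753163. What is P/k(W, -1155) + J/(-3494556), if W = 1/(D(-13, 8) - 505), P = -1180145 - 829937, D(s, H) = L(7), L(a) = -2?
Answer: -540158295553/129298572 ≈ -4177.6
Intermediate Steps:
D(s, H) = -2
P = -2010082
W = -1/507 (W = 1/(-2 - 505) = 1/(-507) = -1/507 ≈ -0.0019724)
k(O, V) = 481 (k(O, V) = 21 + 460 = 481)
P/k(W, -1155) + J/(-3494556) = -2010082/481 - 4753163/(-3494556) = -2010082*1/481 - 4753163*(-1/3494556) = -2010082/481 + 4753163/3494556 = -540158295553/129298572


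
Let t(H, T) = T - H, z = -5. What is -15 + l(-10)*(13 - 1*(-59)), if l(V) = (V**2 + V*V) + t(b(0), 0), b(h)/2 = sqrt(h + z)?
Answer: 14385 - 144*I*sqrt(5) ≈ 14385.0 - 321.99*I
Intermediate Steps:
b(h) = 2*sqrt(-5 + h) (b(h) = 2*sqrt(h - 5) = 2*sqrt(-5 + h))
l(V) = 2*V**2 - 2*I*sqrt(5) (l(V) = (V**2 + V*V) + (0 - 2*sqrt(-5 + 0)) = (V**2 + V**2) + (0 - 2*sqrt(-5)) = 2*V**2 + (0 - 2*I*sqrt(5)) = 2*V**2 - 2*I*sqrt(5))
-15 + l(-10)*(13 - 1*(-59)) = -15 + (2*(-10)**2 - 2*I*sqrt(5))*(13 - 1*(-59)) = -15 + (2*100 - 2*I*sqrt(5))*(13 + 59) = -15 + (200 - 2*I*sqrt(5))*72 = -15 + (14400 - 144*I*sqrt(5)) = 14385 - 144*I*sqrt(5)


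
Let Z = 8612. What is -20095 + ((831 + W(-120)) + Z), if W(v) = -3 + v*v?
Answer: 3745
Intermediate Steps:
W(v) = -3 + v²
-20095 + ((831 + W(-120)) + Z) = -20095 + ((831 + (-3 + (-120)²)) + 8612) = -20095 + ((831 + (-3 + 14400)) + 8612) = -20095 + ((831 + 14397) + 8612) = -20095 + (15228 + 8612) = -20095 + 23840 = 3745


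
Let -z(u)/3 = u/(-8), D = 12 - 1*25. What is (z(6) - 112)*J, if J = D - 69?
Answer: 17999/2 ≈ 8999.5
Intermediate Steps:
D = -13 (D = 12 - 25 = -13)
J = -82 (J = -13 - 69 = -82)
z(u) = 3*u/8 (z(u) = -3*u/(-8) = -3*u*(-1)/8 = -(-3)*u/8 = 3*u/8)
(z(6) - 112)*J = ((3/8)*6 - 112)*(-82) = (9/4 - 112)*(-82) = -439/4*(-82) = 17999/2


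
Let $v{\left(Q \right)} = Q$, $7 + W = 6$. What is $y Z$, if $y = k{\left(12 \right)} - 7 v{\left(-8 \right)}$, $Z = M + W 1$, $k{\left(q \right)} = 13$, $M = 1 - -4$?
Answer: $276$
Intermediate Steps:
$W = -1$ ($W = -7 + 6 = -1$)
$M = 5$ ($M = 1 + 4 = 5$)
$Z = 4$ ($Z = 5 - 1 = 4$)
$y = 69$ ($y = 13 - -56 = 13 + 56 = 69$)
$y Z = 69 \cdot 4 = 276$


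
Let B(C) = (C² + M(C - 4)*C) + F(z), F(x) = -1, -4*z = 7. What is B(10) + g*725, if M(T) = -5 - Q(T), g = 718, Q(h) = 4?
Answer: 520559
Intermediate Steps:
z = -7/4 (z = -¼*7 = -7/4 ≈ -1.7500)
M(T) = -9 (M(T) = -5 - 1*4 = -5 - 4 = -9)
B(C) = -1 + C² - 9*C (B(C) = (C² - 9*C) - 1 = -1 + C² - 9*C)
B(10) + g*725 = (-1 + 10² - 9*10) + 718*725 = (-1 + 100 - 90) + 520550 = 9 + 520550 = 520559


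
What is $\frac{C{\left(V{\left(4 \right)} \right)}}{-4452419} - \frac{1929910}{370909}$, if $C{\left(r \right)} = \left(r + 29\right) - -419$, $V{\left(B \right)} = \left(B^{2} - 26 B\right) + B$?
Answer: $- \frac{8592902963166}{1651442278871} \approx -5.2033$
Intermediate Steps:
$V{\left(B \right)} = B^{2} - 25 B$
$C{\left(r \right)} = 448 + r$ ($C{\left(r \right)} = \left(29 + r\right) + 419 = 448 + r$)
$\frac{C{\left(V{\left(4 \right)} \right)}}{-4452419} - \frac{1929910}{370909} = \frac{448 + 4 \left(-25 + 4\right)}{-4452419} - \frac{1929910}{370909} = \left(448 + 4 \left(-21\right)\right) \left(- \frac{1}{4452419}\right) - \frac{1929910}{370909} = \left(448 - 84\right) \left(- \frac{1}{4452419}\right) - \frac{1929910}{370909} = 364 \left(- \frac{1}{4452419}\right) - \frac{1929910}{370909} = - \frac{364}{4452419} - \frac{1929910}{370909} = - \frac{8592902963166}{1651442278871}$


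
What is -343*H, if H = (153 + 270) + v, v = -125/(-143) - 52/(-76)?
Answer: -395659075/2717 ≈ -1.4562e+5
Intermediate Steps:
v = 4234/2717 (v = -125*(-1/143) - 52*(-1/76) = 125/143 + 13/19 = 4234/2717 ≈ 1.5583)
H = 1153525/2717 (H = (153 + 270) + 4234/2717 = 423 + 4234/2717 = 1153525/2717 ≈ 424.56)
-343*H = -343*1153525/2717 = -395659075/2717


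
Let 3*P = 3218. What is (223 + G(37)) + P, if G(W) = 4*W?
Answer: 4331/3 ≈ 1443.7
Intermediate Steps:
P = 3218/3 (P = (⅓)*3218 = 3218/3 ≈ 1072.7)
(223 + G(37)) + P = (223 + 4*37) + 3218/3 = (223 + 148) + 3218/3 = 371 + 3218/3 = 4331/3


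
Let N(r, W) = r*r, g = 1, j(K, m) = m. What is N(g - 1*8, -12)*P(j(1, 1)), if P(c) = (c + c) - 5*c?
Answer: -147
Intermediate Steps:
P(c) = -3*c (P(c) = 2*c - 5*c = -3*c)
N(r, W) = r²
N(g - 1*8, -12)*P(j(1, 1)) = (1 - 1*8)²*(-3*1) = (1 - 8)²*(-3) = (-7)²*(-3) = 49*(-3) = -147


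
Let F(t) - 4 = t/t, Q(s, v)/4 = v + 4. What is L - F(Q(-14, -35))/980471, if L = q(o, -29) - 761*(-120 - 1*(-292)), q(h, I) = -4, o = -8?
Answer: -128339732021/980471 ≈ -1.3090e+5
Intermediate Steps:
Q(s, v) = 16 + 4*v (Q(s, v) = 4*(v + 4) = 4*(4 + v) = 16 + 4*v)
L = -130896 (L = -4 - 761*(-120 - 1*(-292)) = -4 - 761*(-120 + 292) = -4 - 761*172 = -4 - 130892 = -130896)
F(t) = 5 (F(t) = 4 + t/t = 4 + 1 = 5)
L - F(Q(-14, -35))/980471 = -130896 - 5/980471 = -128339732021/980471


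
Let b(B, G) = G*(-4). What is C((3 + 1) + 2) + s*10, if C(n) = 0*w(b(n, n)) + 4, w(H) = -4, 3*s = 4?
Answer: 52/3 ≈ 17.333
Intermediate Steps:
s = 4/3 (s = (⅓)*4 = 4/3 ≈ 1.3333)
b(B, G) = -4*G
C(n) = 4 (C(n) = 0*(-4) + 4 = 0 + 4 = 4)
C((3 + 1) + 2) + s*10 = 4 + (4/3)*10 = 4 + 40/3 = 52/3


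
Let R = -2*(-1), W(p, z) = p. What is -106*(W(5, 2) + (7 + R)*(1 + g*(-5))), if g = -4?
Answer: -20564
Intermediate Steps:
R = 2
-106*(W(5, 2) + (7 + R)*(1 + g*(-5))) = -106*(5 + (7 + 2)*(1 - 4*(-5))) = -106*(5 + 9*(1 + 20)) = -106*(5 + 9*21) = -106*(5 + 189) = -106*194 = -20564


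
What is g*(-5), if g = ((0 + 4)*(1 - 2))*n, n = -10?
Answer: -200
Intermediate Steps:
g = 40 (g = ((0 + 4)*(1 - 2))*(-10) = (4*(-1))*(-10) = -4*(-10) = 40)
g*(-5) = 40*(-5) = -200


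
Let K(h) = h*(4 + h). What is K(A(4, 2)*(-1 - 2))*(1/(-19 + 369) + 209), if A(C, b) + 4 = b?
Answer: 438906/35 ≈ 12540.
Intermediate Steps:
A(C, b) = -4 + b
K(A(4, 2)*(-1 - 2))*(1/(-19 + 369) + 209) = (((-4 + 2)*(-1 - 2))*(4 + (-4 + 2)*(-1 - 2)))*(1/(-19 + 369) + 209) = ((-2*(-3))*(4 - 2*(-3)))*(1/350 + 209) = (6*(4 + 6))*(1/350 + 209) = (6*10)*(73151/350) = 60*(73151/350) = 438906/35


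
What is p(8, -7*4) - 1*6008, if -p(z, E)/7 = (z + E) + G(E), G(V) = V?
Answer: -5672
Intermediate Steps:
p(z, E) = -14*E - 7*z (p(z, E) = -7*((z + E) + E) = -7*((E + z) + E) = -7*(z + 2*E) = -14*E - 7*z)
p(8, -7*4) - 1*6008 = (-(-98)*4 - 7*8) - 1*6008 = (-14*(-28) - 56) - 6008 = (392 - 56) - 6008 = 336 - 6008 = -5672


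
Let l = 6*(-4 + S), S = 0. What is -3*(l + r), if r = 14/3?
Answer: 58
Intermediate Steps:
l = -24 (l = 6*(-4 + 0) = 6*(-4) = -24)
r = 14/3 (r = 14*(1/3) = 14/3 ≈ 4.6667)
-3*(l + r) = -3*(-24 + 14/3) = -3*(-58/3) = 58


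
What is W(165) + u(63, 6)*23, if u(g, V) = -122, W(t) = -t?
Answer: -2971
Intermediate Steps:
W(165) + u(63, 6)*23 = -1*165 - 122*23 = -165 - 2806 = -2971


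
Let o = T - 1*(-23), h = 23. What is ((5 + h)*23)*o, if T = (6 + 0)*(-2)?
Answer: 7084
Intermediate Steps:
T = -12 (T = 6*(-2) = -12)
o = 11 (o = -12 - 1*(-23) = -12 + 23 = 11)
((5 + h)*23)*o = ((5 + 23)*23)*11 = (28*23)*11 = 644*11 = 7084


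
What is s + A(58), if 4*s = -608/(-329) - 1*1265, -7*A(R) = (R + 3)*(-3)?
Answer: -381173/1316 ≈ -289.65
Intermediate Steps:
A(R) = 9/7 + 3*R/7 (A(R) = -(R + 3)*(-3)/7 = -(3 + R)*(-3)/7 = -(-9 - 3*R)/7 = 9/7 + 3*R/7)
s = -415577/1316 (s = (-608/(-329) - 1*1265)/4 = (-608*(-1/329) - 1265)/4 = (608/329 - 1265)/4 = (¼)*(-415577/329) = -415577/1316 ≈ -315.79)
s + A(58) = -415577/1316 + (9/7 + (3/7)*58) = -415577/1316 + (9/7 + 174/7) = -415577/1316 + 183/7 = -381173/1316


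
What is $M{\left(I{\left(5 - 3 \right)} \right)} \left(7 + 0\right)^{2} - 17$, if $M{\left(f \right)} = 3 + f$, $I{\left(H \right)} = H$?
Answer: $228$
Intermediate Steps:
$M{\left(I{\left(5 - 3 \right)} \right)} \left(7 + 0\right)^{2} - 17 = \left(3 + \left(5 - 3\right)\right) \left(7 + 0\right)^{2} - 17 = \left(3 + \left(5 - 3\right)\right) 7^{2} - 17 = \left(3 + 2\right) 49 - 17 = 5 \cdot 49 - 17 = 245 - 17 = 228$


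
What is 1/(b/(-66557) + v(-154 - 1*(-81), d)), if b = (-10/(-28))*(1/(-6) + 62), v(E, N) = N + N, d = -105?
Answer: -798684/167723905 ≈ -0.0047619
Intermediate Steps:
v(E, N) = 2*N
b = 265/12 (b = (-10*(-1/28))*(-⅙ + 62) = (5/14)*(371/6) = 265/12 ≈ 22.083)
1/(b/(-66557) + v(-154 - 1*(-81), d)) = 1/((265/12)/(-66557) + 2*(-105)) = 1/((265/12)*(-1/66557) - 210) = 1/(-265/798684 - 210) = 1/(-167723905/798684) = -798684/167723905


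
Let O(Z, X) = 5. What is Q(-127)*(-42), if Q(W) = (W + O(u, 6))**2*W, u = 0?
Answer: 79391256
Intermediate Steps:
Q(W) = W*(5 + W)**2 (Q(W) = (W + 5)**2*W = (5 + W)**2*W = W*(5 + W)**2)
Q(-127)*(-42) = -127*(5 - 127)**2*(-42) = -127*(-122)**2*(-42) = -127*14884*(-42) = -1890268*(-42) = 79391256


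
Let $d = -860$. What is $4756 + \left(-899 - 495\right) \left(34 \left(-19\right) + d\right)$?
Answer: $2104120$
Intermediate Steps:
$4756 + \left(-899 - 495\right) \left(34 \left(-19\right) + d\right) = 4756 + \left(-899 - 495\right) \left(34 \left(-19\right) - 860\right) = 4756 - 1394 \left(-646 - 860\right) = 4756 - -2099364 = 4756 + 2099364 = 2104120$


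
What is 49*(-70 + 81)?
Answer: 539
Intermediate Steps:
49*(-70 + 81) = 49*11 = 539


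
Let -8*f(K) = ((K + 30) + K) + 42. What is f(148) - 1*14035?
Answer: -14081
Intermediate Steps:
f(K) = -9 - K/4 (f(K) = -(((K + 30) + K) + 42)/8 = -(((30 + K) + K) + 42)/8 = -((30 + 2*K) + 42)/8 = -(72 + 2*K)/8 = -9 - K/4)
f(148) - 1*14035 = (-9 - ¼*148) - 1*14035 = (-9 - 37) - 14035 = -46 - 14035 = -14081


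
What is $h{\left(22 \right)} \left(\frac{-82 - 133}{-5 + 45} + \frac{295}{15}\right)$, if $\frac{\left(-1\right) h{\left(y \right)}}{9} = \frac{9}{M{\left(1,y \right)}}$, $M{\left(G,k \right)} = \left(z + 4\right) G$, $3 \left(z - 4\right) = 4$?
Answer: $- \frac{3969}{32} \approx -124.03$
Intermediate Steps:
$z = \frac{16}{3}$ ($z = 4 + \frac{1}{3} \cdot 4 = 4 + \frac{4}{3} = \frac{16}{3} \approx 5.3333$)
$M{\left(G,k \right)} = \frac{28 G}{3}$ ($M{\left(G,k \right)} = \left(\frac{16}{3} + 4\right) G = \frac{28 G}{3}$)
$h{\left(y \right)} = - \frac{243}{28}$ ($h{\left(y \right)} = - 9 \frac{9}{\frac{28}{3} \cdot 1} = - 9 \frac{9}{\frac{28}{3}} = - 9 \cdot 9 \cdot \frac{3}{28} = \left(-9\right) \frac{27}{28} = - \frac{243}{28}$)
$h{\left(22 \right)} \left(\frac{-82 - 133}{-5 + 45} + \frac{295}{15}\right) = - \frac{243 \left(\frac{-82 - 133}{-5 + 45} + \frac{295}{15}\right)}{28} = - \frac{243 \left(- \frac{215}{40} + 295 \cdot \frac{1}{15}\right)}{28} = - \frac{243 \left(\left(-215\right) \frac{1}{40} + \frac{59}{3}\right)}{28} = - \frac{243 \left(- \frac{43}{8} + \frac{59}{3}\right)}{28} = \left(- \frac{243}{28}\right) \frac{343}{24} = - \frac{3969}{32}$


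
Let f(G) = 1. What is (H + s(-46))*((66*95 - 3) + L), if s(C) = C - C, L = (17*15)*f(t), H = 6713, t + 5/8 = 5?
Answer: 43782186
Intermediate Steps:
t = 35/8 (t = -5/8 + 5 = 35/8 ≈ 4.3750)
L = 255 (L = (17*15)*1 = 255*1 = 255)
s(C) = 0
(H + s(-46))*((66*95 - 3) + L) = (6713 + 0)*((66*95 - 3) + 255) = 6713*((6270 - 3) + 255) = 6713*(6267 + 255) = 6713*6522 = 43782186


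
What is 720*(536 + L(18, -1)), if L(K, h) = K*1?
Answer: 398880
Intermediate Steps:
L(K, h) = K
720*(536 + L(18, -1)) = 720*(536 + 18) = 720*554 = 398880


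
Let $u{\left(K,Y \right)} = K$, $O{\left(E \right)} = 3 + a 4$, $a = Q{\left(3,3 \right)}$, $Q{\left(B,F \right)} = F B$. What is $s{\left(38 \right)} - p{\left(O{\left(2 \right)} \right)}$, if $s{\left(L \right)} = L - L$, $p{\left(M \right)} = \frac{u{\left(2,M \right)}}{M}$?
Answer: $- \frac{2}{39} \approx -0.051282$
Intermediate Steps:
$Q{\left(B,F \right)} = B F$
$a = 9$ ($a = 3 \cdot 3 = 9$)
$O{\left(E \right)} = 39$ ($O{\left(E \right)} = 3 + 9 \cdot 4 = 3 + 36 = 39$)
$p{\left(M \right)} = \frac{2}{M}$
$s{\left(L \right)} = 0$
$s{\left(38 \right)} - p{\left(O{\left(2 \right)} \right)} = 0 - \frac{2}{39} = - \frac{2}{39}$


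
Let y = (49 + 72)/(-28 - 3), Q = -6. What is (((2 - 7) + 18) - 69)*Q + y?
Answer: 10295/31 ≈ 332.10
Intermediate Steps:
y = -121/31 (y = 121/(-31) = 121*(-1/31) = -121/31 ≈ -3.9032)
(((2 - 7) + 18) - 69)*Q + y = (((2 - 7) + 18) - 69)*(-6) - 121/31 = ((-5 + 18) - 69)*(-6) - 121/31 = (13 - 69)*(-6) - 121/31 = -56*(-6) - 121/31 = 336 - 121/31 = 10295/31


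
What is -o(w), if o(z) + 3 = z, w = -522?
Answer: 525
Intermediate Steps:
o(z) = -3 + z
-o(w) = -(-3 - 522) = -1*(-525) = 525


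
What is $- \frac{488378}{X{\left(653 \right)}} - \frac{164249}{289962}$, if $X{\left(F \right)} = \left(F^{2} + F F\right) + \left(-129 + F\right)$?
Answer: $- \frac{140885815897}{123718376502} \approx -1.1388$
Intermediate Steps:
$X{\left(F \right)} = -129 + F + 2 F^{2}$ ($X{\left(F \right)} = \left(F^{2} + F^{2}\right) + \left(-129 + F\right) = 2 F^{2} + \left(-129 + F\right) = -129 + F + 2 F^{2}$)
$- \frac{488378}{X{\left(653 \right)}} - \frac{164249}{289962} = - \frac{488378}{-129 + 653 + 2 \cdot 653^{2}} - \frac{164249}{289962} = - \frac{488378}{-129 + 653 + 2 \cdot 426409} - \frac{164249}{289962} = - \frac{488378}{-129 + 653 + 852818} - \frac{164249}{289962} = - \frac{488378}{853342} - \frac{164249}{289962} = \left(-488378\right) \frac{1}{853342} - \frac{164249}{289962} = - \frac{244189}{426671} - \frac{164249}{289962} = - \frac{140885815897}{123718376502}$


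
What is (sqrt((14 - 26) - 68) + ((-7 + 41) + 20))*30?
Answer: 1620 + 120*I*sqrt(5) ≈ 1620.0 + 268.33*I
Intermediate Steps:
(sqrt((14 - 26) - 68) + ((-7 + 41) + 20))*30 = (sqrt(-12 - 68) + (34 + 20))*30 = (sqrt(-80) + 54)*30 = (4*I*sqrt(5) + 54)*30 = (54 + 4*I*sqrt(5))*30 = 1620 + 120*I*sqrt(5)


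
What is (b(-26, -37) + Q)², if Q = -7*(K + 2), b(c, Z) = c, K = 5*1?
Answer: 5625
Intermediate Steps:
K = 5
Q = -49 (Q = -7*(5 + 2) = -7*7 = -49)
(b(-26, -37) + Q)² = (-26 - 49)² = (-75)² = 5625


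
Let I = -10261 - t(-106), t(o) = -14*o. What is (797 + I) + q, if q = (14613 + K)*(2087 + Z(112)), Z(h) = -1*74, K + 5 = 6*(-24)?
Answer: 29105084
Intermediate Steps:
K = -149 (K = -5 + 6*(-24) = -5 - 144 = -149)
Z(h) = -74
q = 29116032 (q = (14613 - 149)*(2087 - 74) = 14464*2013 = 29116032)
I = -11745 (I = -10261 - (-14)*(-106) = -10261 - 1*1484 = -10261 - 1484 = -11745)
(797 + I) + q = (797 - 11745) + 29116032 = -10948 + 29116032 = 29105084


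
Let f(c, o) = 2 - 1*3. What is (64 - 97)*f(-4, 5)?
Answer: 33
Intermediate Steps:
f(c, o) = -1 (f(c, o) = 2 - 3 = -1)
(64 - 97)*f(-4, 5) = (64 - 97)*(-1) = -33*(-1) = 33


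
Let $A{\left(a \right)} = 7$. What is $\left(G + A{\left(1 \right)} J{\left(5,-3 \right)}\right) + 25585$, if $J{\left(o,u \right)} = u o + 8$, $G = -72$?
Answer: $25464$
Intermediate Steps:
$J{\left(o,u \right)} = 8 + o u$ ($J{\left(o,u \right)} = o u + 8 = 8 + o u$)
$\left(G + A{\left(1 \right)} J{\left(5,-3 \right)}\right) + 25585 = \left(-72 + 7 \left(8 + 5 \left(-3\right)\right)\right) + 25585 = \left(-72 + 7 \left(8 - 15\right)\right) + 25585 = \left(-72 + 7 \left(-7\right)\right) + 25585 = \left(-72 - 49\right) + 25585 = -121 + 25585 = 25464$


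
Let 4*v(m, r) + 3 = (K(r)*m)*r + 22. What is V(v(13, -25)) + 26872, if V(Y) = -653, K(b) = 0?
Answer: 26219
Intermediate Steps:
v(m, r) = 19/4 (v(m, r) = -¾ + ((0*m)*r + 22)/4 = -¾ + (0*r + 22)/4 = -¾ + (0 + 22)/4 = -¾ + (¼)*22 = -¾ + 11/2 = 19/4)
V(v(13, -25)) + 26872 = -653 + 26872 = 26219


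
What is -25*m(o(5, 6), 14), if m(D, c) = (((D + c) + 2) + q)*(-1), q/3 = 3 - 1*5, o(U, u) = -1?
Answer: 225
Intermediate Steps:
q = -6 (q = 3*(3 - 1*5) = 3*(3 - 5) = 3*(-2) = -6)
m(D, c) = 4 - D - c (m(D, c) = (((D + c) + 2) - 6)*(-1) = ((2 + D + c) - 6)*(-1) = (-4 + D + c)*(-1) = 4 - D - c)
-25*m(o(5, 6), 14) = -25*(4 - 1*(-1) - 1*14) = -25*(4 + 1 - 14) = -25*(-9) = 225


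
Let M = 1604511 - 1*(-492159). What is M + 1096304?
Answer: 3192974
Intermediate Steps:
M = 2096670 (M = 1604511 + 492159 = 2096670)
M + 1096304 = 2096670 + 1096304 = 3192974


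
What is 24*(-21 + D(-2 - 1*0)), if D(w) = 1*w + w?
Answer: -600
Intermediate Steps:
D(w) = 2*w (D(w) = w + w = 2*w)
24*(-21 + D(-2 - 1*0)) = 24*(-21 + 2*(-2 - 1*0)) = 24*(-21 + 2*(-2 + 0)) = 24*(-21 + 2*(-2)) = 24*(-21 - 4) = 24*(-25) = -600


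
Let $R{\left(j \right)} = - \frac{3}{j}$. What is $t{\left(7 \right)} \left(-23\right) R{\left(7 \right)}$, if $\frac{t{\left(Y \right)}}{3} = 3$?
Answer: $\frac{621}{7} \approx 88.714$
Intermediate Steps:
$t{\left(Y \right)} = 9$ ($t{\left(Y \right)} = 3 \cdot 3 = 9$)
$t{\left(7 \right)} \left(-23\right) R{\left(7 \right)} = 9 \left(-23\right) \left(- \frac{3}{7}\right) = - 207 \left(\left(-3\right) \frac{1}{7}\right) = \left(-207\right) \left(- \frac{3}{7}\right) = \frac{621}{7}$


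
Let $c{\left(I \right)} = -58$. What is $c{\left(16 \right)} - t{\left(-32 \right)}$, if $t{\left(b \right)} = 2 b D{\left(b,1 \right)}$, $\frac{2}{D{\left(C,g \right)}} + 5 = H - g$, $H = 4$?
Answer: $-122$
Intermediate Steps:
$D{\left(C,g \right)} = \frac{2}{-1 - g}$ ($D{\left(C,g \right)} = \frac{2}{-5 - \left(-4 + g\right)} = \frac{2}{-1 - g}$)
$t{\left(b \right)} = - 2 b$ ($t{\left(b \right)} = 2 b \left(- \frac{2}{1 + 1}\right) = 2 b \left(- \frac{2}{2}\right) = 2 b \left(\left(-2\right) \frac{1}{2}\right) = 2 b \left(-1\right) = - 2 b$)
$c{\left(16 \right)} - t{\left(-32 \right)} = -58 - \left(-2\right) \left(-32\right) = -58 - 64 = -122$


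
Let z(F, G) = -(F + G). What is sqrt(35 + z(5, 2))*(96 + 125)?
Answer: 442*sqrt(7) ≈ 1169.4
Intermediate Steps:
z(F, G) = -F - G
sqrt(35 + z(5, 2))*(96 + 125) = sqrt(35 + (-1*5 - 1*2))*(96 + 125) = sqrt(35 + (-5 - 2))*221 = sqrt(35 - 7)*221 = sqrt(28)*221 = (2*sqrt(7))*221 = 442*sqrt(7)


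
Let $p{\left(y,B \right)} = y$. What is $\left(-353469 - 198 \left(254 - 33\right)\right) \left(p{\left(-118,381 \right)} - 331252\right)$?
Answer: $131629110990$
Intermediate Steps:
$\left(-353469 - 198 \left(254 - 33\right)\right) \left(p{\left(-118,381 \right)} - 331252\right) = \left(-353469 - 198 \left(254 - 33\right)\right) \left(-118 - 331252\right) = \left(-353469 - 43758\right) \left(-331370\right) = \left(-397227\right) \left(-331370\right) = 131629110990$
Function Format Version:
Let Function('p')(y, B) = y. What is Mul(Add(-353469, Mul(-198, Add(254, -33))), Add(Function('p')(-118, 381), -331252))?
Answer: 131629110990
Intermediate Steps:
Mul(Add(-353469, Mul(-198, Add(254, -33))), Add(Function('p')(-118, 381), -331252)) = Mul(Add(-353469, Mul(-198, Add(254, -33))), Add(-118, -331252)) = Mul(Add(-353469, Mul(-198, 221)), -331370) = Mul(Add(-353469, -43758), -331370) = Mul(-397227, -331370) = 131629110990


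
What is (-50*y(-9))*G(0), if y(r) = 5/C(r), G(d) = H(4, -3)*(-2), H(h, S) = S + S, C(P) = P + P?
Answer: 500/3 ≈ 166.67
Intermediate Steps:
C(P) = 2*P
H(h, S) = 2*S
G(d) = 12 (G(d) = (2*(-3))*(-2) = -6*(-2) = 12)
y(r) = 5/(2*r) (y(r) = 5/((2*r)) = 5*(1/(2*r)) = 5/(2*r))
(-50*y(-9))*G(0) = -125/(-9)*12 = -125*(-1)/9*12 = -50*(-5/18)*12 = (125/9)*12 = 500/3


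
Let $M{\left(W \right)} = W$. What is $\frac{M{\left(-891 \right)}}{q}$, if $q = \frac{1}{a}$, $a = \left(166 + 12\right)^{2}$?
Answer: $-28230444$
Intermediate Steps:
$a = 31684$ ($a = 178^{2} = 31684$)
$q = \frac{1}{31684} \approx 3.1562 \cdot 10^{-5}$
$\frac{M{\left(-891 \right)}}{q} = - 891 \frac{1}{\frac{1}{31684}} = \left(-891\right) 31684 = -28230444$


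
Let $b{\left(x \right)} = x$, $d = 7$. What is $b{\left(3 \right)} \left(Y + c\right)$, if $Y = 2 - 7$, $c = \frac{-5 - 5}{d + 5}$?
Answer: $- \frac{35}{2} \approx -17.5$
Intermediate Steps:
$c = - \frac{5}{6}$ ($c = \frac{-5 - 5}{7 + 5} = - \frac{10}{12} = \left(-10\right) \frac{1}{12} = - \frac{5}{6} \approx -0.83333$)
$Y = -5$ ($Y = 2 - 7 = -5$)
$b{\left(3 \right)} \left(Y + c\right) = 3 \left(-5 - \frac{5}{6}\right) = 3 \left(- \frac{35}{6}\right) = - \frac{35}{2}$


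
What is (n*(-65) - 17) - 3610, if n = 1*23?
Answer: -5122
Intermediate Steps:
n = 23
(n*(-65) - 17) - 3610 = (23*(-65) - 17) - 3610 = (-1495 - 17) - 3610 = -1512 - 3610 = -5122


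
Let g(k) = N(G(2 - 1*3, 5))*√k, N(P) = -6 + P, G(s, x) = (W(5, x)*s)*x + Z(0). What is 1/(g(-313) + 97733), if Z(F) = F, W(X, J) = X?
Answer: 97733/9552040082 + 31*I*√313/9552040082 ≈ 1.0232e-5 + 5.7417e-8*I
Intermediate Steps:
G(s, x) = 5*s*x (G(s, x) = (5*s)*x + 0 = 5*s*x + 0 = 5*s*x)
g(k) = -31*√k (g(k) = (-6 + 5*(2 - 1*3)*5)*√k = (-6 + 5*(2 - 3)*5)*√k = (-6 + 5*(-1)*5)*√k = (-6 - 25)*√k = -31*√k)
1/(g(-313) + 97733) = 1/(-31*I*√313 + 97733) = 1/(97733 - 31*I*√313)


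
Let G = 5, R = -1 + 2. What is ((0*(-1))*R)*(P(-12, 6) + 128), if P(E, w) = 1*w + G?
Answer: 0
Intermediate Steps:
R = 1
P(E, w) = 5 + w (P(E, w) = 1*w + 5 = w + 5 = 5 + w)
((0*(-1))*R)*(P(-12, 6) + 128) = ((0*(-1))*1)*((5 + 6) + 128) = (0*1)*(11 + 128) = 0*139 = 0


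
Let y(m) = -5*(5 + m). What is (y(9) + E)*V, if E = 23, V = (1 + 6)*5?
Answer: -1645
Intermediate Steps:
y(m) = -25 - 5*m
V = 35 (V = 7*5 = 35)
(y(9) + E)*V = ((-25 - 5*9) + 23)*35 = ((-25 - 45) + 23)*35 = (-70 + 23)*35 = -47*35 = -1645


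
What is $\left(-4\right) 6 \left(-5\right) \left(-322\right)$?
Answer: $-38640$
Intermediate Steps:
$\left(-4\right) 6 \left(-5\right) \left(-322\right) = \left(-24\right) \left(-5\right) \left(-322\right) = 120 \left(-322\right) = -38640$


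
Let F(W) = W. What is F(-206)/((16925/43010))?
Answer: -1772012/3385 ≈ -523.49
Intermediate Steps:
F(-206)/((16925/43010)) = -206/(16925/43010) = -206/(16925*(1/43010)) = -206/3385/8602 = -206*8602/3385 = -1772012/3385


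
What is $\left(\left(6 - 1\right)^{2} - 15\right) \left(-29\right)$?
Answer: $-290$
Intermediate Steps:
$\left(\left(6 - 1\right)^{2} - 15\right) \left(-29\right) = \left(5^{2} - 15\right) \left(-29\right) = \left(25 - 15\right) \left(-29\right) = 10 \left(-29\right) = -290$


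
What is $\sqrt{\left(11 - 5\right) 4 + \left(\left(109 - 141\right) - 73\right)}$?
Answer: $9 i \approx 9.0 i$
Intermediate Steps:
$\sqrt{\left(11 - 5\right) 4 + \left(\left(109 - 141\right) - 73\right)} = \sqrt{6 \cdot 4 - 105} = \sqrt{24 - 105} = \sqrt{-81} = 9 i$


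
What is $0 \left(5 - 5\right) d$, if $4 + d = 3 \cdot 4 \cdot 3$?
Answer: $0$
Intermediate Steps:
$d = 32$ ($d = -4 + 3 \cdot 4 \cdot 3 = -4 + 3 \cdot 12 = -4 + 36 = 32$)
$0 \left(5 - 5\right) d = 0 \left(5 - 5\right) 32 = 0 \cdot 0 \cdot 32 = 0 \cdot 32 = 0$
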